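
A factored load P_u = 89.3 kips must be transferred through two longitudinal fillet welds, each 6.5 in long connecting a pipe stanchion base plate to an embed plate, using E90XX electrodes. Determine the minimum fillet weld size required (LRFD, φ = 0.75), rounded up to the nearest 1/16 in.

E90XX → F_EXX = 90 ksi.
Total weld length L = 13 in.
Required throat t_e = P_u / (φ × 0.6 F_EXX × L) = 89.3 / (0.75 × 0.6 × 90 × 13) = 0.1696 in.
Required leg w = t_e / 0.707 = 0.2399 in → use 1/4 in.

w = 1/4 in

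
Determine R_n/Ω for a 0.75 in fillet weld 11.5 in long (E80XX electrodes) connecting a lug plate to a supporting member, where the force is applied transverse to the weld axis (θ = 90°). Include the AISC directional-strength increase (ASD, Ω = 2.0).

R_n/Ω ≈ 220 kip

E80XX → F_EXX = 80 ksi.
t_e = 0.707 × 0.75 = 0.5302 in; A_we = 0.5302 × 11.5 = 6.098 in².
Directional factor: 1.0 + 0.5 sin^1.5(90°) = 1.5.
F_nw = 0.6 × 80 × 1.5 = 72 ksi.
R_n/Ω = (72 × 6.098) / 2.0 = 219.5 kip.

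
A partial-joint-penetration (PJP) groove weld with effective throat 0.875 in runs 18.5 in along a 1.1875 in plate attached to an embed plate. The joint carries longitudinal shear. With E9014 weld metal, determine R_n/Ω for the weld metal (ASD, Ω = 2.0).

R_n/Ω ≈ 437 kips

E90XX → F_EXX = 90 ksi.
Effective throat (given) t_e = 0.875 in.
A_we = 0.875 × 18.5 = 16.19 in².
F_nw = 0.6 F_EXX = 54 ksi.
R_n/Ω = (54 × 16.19) / 2.0 = 437.1 kips.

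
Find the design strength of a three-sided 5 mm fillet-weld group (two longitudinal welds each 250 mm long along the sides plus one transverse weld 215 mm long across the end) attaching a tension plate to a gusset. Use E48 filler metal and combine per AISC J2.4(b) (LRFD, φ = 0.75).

E48XX → F_EXX = 480 MPa.
t_e = 0.707 × 5 = 3.535 mm.
R_nwl = 0.6 × 480 × 3.535 × 500 × 10⁻³ = 509 kN (longitudinal, 2 welds).
R_nwt = 0.6 × 480 × 3.535 × 215 × 10⁻³ = 218.9 kN (transverse, base value).
(i) R_nwl + R_nwt = 727.9 kN; (ii) 0.85 R_nwl + 1.5 R_nwt = 761 kN.
R_n = max = 761 kN [governs: (ii)]; φR_n = 570.8 kN.

φR_n ≈ 571 kN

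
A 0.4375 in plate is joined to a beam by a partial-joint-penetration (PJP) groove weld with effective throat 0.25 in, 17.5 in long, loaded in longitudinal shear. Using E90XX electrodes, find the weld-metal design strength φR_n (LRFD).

φR_n ≈ 177 kip

E90XX → F_EXX = 90 ksi.
Effective throat (given) t_e = 0.25 in.
A_we = 0.25 × 17.5 = 4.375 in².
F_nw = 0.6 F_EXX = 54 ksi.
φR_n = 0.75 × 54 × 4.375 = 177.2 kip.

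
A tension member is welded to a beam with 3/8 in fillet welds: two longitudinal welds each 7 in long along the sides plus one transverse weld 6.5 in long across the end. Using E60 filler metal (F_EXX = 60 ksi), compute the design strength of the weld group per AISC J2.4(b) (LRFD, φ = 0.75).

φR_n ≈ 155 kips

t_e = 0.707 × 0.375 = 0.2651 in.
R_nwl = 0.6 × 60 × 0.2651 × 14 = 133.6 kips (longitudinal, 2 welds).
R_nwt = 0.6 × 60 × 0.2651 × 6.5 = 62.04 kips (transverse, base value).
(i) R_nwl + R_nwt = 195.7 kips; (ii) 0.85 R_nwl + 1.5 R_nwt = 206.6 kips.
R_n = max = 206.6 kips [governs: (ii)]; φR_n = 155 kips.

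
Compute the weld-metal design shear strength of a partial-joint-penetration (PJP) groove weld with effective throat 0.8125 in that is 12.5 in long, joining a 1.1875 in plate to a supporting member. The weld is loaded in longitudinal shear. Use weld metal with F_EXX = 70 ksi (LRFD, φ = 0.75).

Effective throat (given) t_e = 0.8125 in.
A_we = 0.8125 × 12.5 = 10.16 in².
F_nw = 0.6 F_EXX = 42 ksi.
φR_n = 0.75 × 42 × 10.16 = 319.9 kips.

φR_n ≈ 320 kips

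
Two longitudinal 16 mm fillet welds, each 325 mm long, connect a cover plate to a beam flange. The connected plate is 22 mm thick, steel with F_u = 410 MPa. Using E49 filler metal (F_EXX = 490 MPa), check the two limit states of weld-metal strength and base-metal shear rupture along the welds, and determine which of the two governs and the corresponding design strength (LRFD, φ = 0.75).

φR_n ≈ 1620 kN (weld metal governs)

t_e = 0.707 × 16 = 11.31 mm; L = 650 mm.
Weld metal: φR_n = 0.75 × 0.6 × 490 × 11.31 × 650 × 10⁻³ = 1621 kN.
Base metal (shear rupture): φR_n = 0.75 × 0.6 × 410 × 22 × 650 × 10⁻³ = 2638 kN.
Governing: weld metal.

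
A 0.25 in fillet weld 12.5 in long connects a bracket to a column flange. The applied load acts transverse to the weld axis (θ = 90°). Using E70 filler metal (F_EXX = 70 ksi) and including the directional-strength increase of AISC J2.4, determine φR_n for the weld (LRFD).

φR_n ≈ 104 kip

t_e = 0.707 × 0.25 = 0.1767 in; A_we = 0.1767 × 12.5 = 2.209 in².
Directional factor: 1.0 + 0.5 sin^1.5(90°) = 1.5.
F_nw = 0.6 × 70 × 1.5 = 63 ksi.
φR_n = 0.75 × 63 × 2.209 = 104.4 kip.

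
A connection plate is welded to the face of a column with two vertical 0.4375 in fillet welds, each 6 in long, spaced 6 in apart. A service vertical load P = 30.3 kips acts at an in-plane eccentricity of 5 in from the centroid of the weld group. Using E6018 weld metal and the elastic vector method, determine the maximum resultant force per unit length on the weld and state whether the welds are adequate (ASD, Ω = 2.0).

E60XX → F_EXX = 60 ksi.
Total weld length L_w = 12 in. Treat welds as unit-width lines.
Polar moment about centroid: J = 2[d³/12 + d(b/2)²] = 2[6³/12 + 6×3²] = 144 in³.
Direct shear f_v = P/L_w = 30.3 / 12 = 2.525 kip/in (vertical).
Torsion M = P·e = 30.3 × 5 = 151.5 kip·in.
Critical point at (x, y) = (3, 3) from centroid. f_tx = M·y/J = 3.156 kip/in; f_ty = M·x/J = 3.156 kip/in.
Resultant f_max = √[f_tx² + (f_v + f_ty)²] = √[3.156² + (2.525 + 3.156)²] = 6.499 kip/in.
Capacity per unit length: r_n/Ω = (1/2.0) × 0.6 × 60 × (0.707 × 0.4375) = 5.568 kip/in.
6.499 > 5.568 → NOT adequate.

f_max ≈ 6.5 kip/in; NOT adequate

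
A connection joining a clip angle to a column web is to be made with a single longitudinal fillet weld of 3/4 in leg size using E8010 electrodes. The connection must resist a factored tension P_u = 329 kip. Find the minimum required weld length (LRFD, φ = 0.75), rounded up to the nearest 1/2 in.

L = 17.5 in

E80XX → F_EXX = 80 ksi.
Throat t_e = 0.707 × 0.75 = 0.5302 in.
φr_n = 0.75 × 0.6 × 80 × 0.5302 = 19.09 kip/in.
L_req = P_u / φr_n = 329 / 19.09 = 17.24 in total.
Round up → use L = 17.5 in.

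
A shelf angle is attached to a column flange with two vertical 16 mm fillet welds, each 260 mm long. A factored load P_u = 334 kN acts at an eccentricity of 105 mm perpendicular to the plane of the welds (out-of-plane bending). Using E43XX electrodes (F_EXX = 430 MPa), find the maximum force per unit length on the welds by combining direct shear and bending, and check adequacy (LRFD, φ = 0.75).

f_max ≈ 1680 N/mm; adequate

L_w = 2 × 260 = 520 mm; section modulus (unit throat) S = 2 × L²/6 = 22530 mm².
Direct shear f_v = P/L_w = 334×10³/520 = 642.3 N/mm.
Moment M = P × e = 334×10³ × 105 = 35070000 N·mm; bending f_b = M/S = 1556 N/mm.
f_max = √(f_v² + f_b²) = √(642.3² + 1556²) = 1684 N/mm.
φr_n = 0.75 × 0.6 × 430 × (0.707 × 16) = 2189 N/mm → adequate.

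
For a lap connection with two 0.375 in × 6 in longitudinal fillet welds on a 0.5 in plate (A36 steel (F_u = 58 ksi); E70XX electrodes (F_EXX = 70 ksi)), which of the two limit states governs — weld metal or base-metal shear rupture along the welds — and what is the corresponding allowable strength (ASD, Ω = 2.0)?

t_e = 0.707 × 0.375 = 0.2651 in; L = 12 in.
Weld metal: R_n/Ω = (1/2.0) × 0.6 × 70 × 0.2651 × 12 = 66.81 kips.
Base metal (shear rupture): R_n/Ω = (1/2.0) × 0.6 × 58 × 0.5 × 12 = 104.4 kips.
Governing: weld metal.

R_n/Ω ≈ 66.8 kips (weld metal governs)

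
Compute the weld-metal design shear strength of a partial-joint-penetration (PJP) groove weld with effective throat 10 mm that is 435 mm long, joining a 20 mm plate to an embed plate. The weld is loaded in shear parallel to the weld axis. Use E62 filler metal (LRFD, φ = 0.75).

φR_n ≈ 1210 kN

E62XX → F_EXX = 620 MPa.
Effective throat (given) t_e = 10 mm.
A_we = 10 × 435 = 4350 mm².
F_nw = 0.6 F_EXX = 372 MPa.
φR_n = 0.75 × 372 × 4350 × 10⁻³ = 1214 kN.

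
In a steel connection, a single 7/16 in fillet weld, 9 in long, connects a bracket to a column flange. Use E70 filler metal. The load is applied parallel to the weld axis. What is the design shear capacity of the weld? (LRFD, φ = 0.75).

E70XX → F_EXX = 70 ksi.
Effective throat t_e = 0.707 × 0.4375 = 0.3093 in.
Total length L = 9 in; A_we = 0.3093 × 9 = 2.784 in².
F_nw = 0.6 F_EXX = 0.6 × 70 = 42 ksi.
φR_n = 0.75 × 42 × 2.784 = 87.69 kips.

φR_n ≈ 87.7 kips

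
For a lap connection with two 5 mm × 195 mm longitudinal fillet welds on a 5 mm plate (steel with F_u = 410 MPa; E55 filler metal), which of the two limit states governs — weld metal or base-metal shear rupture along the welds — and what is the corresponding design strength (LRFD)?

φR_n ≈ 341 kN (weld metal governs)

E55XX → F_EXX = 550 MPa.
t_e = 0.707 × 5 = 3.535 mm; L = 390 mm.
Weld metal: φR_n = 0.75 × 0.6 × 550 × 3.535 × 390 × 10⁻³ = 341.2 kN.
Base metal (shear rupture): φR_n = 0.75 × 0.6 × 410 × 5 × 390 × 10⁻³ = 359.8 kN.
Governing: weld metal.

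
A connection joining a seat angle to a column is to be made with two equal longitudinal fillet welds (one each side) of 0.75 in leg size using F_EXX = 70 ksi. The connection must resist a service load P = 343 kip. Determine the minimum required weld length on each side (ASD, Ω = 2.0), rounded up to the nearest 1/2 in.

Throat t_e = 0.707 × 0.75 = 0.5302 in.
r_n/Ω = (0.6 × 70 × 0.5302) / 2.0 = 11.14 kip/in.
L_req = P / (r_n/Ω) = 343 / 11.14 = 30.8 in total.
Per side: 30.8 / 2 = 15.4 in.
Round up → use L = 15.5 in on each side.

L = 15.5 in on each side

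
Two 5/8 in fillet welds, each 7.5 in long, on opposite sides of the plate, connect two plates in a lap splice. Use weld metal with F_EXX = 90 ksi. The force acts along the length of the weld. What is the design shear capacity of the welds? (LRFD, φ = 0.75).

φR_n ≈ 268 kips

Effective throat t_e = 0.707 × 0.625 = 0.4419 in.
Total length L = 15 in; A_we = 0.4419 × 15 = 6.628 in².
F_nw = 0.6 F_EXX = 0.6 × 90 = 54 ksi.
φR_n = 0.75 × 54 × 6.628 = 268.4 kips.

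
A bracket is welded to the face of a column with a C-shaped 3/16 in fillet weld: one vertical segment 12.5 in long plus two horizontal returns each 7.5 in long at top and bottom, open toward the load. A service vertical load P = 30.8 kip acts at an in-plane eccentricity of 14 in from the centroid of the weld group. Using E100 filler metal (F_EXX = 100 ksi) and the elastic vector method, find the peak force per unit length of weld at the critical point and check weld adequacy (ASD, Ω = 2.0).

Total weld length L_w = 27.5 in. Treat welds as unit-width lines.
Centroid: x̄ = 2×7.5×3.75 / 27.5 = 2.045 in from the vertical weld.
Polar moment about centroid: J = I_x + I_y = [12.5³/12 + 2×7.5×6.25²] + [12.5×2.045² + 2(7.5³/12 + 7.5×1.705²)] = 914.9 in³.
Direct shear f_v = P/L_w = 30.8 / 27.5 = 1.12 kip/in (vertical).
Torsion M = P·e = 30.8 × 14 = 431.2 kip·in.
Critical point at (x, y) = (5.455, 6.25) from centroid. f_tx = M·y/J = 2.946 kip/in; f_ty = M·x/J = 2.571 kip/in.
Resultant f_max = √[f_tx² + (f_v + f_ty)²] = √[2.946² + (1.12 + 2.571)²] = 4.722 kip/in.
Capacity per unit length: r_n/Ω = (1/2.0) × 0.6 × 100 × (0.707 × 0.1875) = 3.977 kip/in.
4.722 > 3.977 → NOT adequate.

f_max ≈ 4.72 kip/in; NOT adequate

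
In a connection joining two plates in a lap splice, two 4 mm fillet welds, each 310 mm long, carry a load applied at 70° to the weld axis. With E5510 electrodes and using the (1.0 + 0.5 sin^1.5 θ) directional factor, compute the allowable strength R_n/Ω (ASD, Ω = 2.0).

E55XX → F_EXX = 550 MPa.
t_e = 0.707 × 4 = 2.828 mm; A_we = 2.828 × 620 = 1753 mm².
Directional factor: 1.0 + 0.5 sin^1.5(70°) = 1.455.
F_nw = 0.6 × 550 × 1.455 = 480.3 MPa.
R_n/Ω = (480.3 × 1753) / 2.0 × 10⁻³ = 421.1 kN.

R_n/Ω ≈ 421 kN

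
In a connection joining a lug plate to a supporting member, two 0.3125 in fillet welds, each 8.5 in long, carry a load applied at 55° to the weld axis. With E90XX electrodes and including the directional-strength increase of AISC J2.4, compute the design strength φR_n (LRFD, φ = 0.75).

φR_n ≈ 209 kip

E90XX → F_EXX = 90 ksi.
t_e = 0.707 × 0.3125 = 0.2209 in; A_we = 0.2209 × 17 = 3.756 in².
Directional factor: 1.0 + 0.5 sin^1.5(55°) = 1.371.
F_nw = 0.6 × 90 × 1.371 = 74.02 ksi.
φR_n = 0.75 × 74.02 × 3.756 = 208.5 kip.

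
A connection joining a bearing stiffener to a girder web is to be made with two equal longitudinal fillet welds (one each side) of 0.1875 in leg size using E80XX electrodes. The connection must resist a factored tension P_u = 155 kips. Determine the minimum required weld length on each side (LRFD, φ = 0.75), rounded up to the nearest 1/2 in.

L = 16.5 in on each side

E80XX → F_EXX = 80 ksi.
Throat t_e = 0.707 × 0.1875 = 0.1326 in.
φr_n = 0.75 × 0.6 × 80 × 0.1326 = 4.772 kips/in.
L_req = P_u / φr_n = 155 / 4.772 = 32.48 in total.
Per side: 32.48 / 2 = 16.24 in.
Round up → use L = 16.5 in on each side.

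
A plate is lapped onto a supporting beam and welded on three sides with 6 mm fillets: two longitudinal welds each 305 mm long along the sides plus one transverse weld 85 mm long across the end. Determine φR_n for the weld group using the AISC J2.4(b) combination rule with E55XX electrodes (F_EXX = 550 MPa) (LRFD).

t_e = 0.707 × 6 = 4.242 mm.
R_nwl = 0.6 × 550 × 4.242 × 610 × 10⁻³ = 853.9 kN (longitudinal, 2 welds).
R_nwt = 0.6 × 550 × 4.242 × 85 × 10⁻³ = 119 kN (transverse, base value).
(i) R_nwl + R_nwt = 972.9 kN; (ii) 0.85 R_nwl + 1.5 R_nwt = 904.3 kN.
R_n = max = 972.9 kN [governs: (i)]; φR_n = 729.7 kN.

φR_n ≈ 730 kN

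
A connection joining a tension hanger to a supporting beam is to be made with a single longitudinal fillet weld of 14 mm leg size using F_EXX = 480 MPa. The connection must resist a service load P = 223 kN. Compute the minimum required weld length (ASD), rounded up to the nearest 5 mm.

L = 160 mm

Throat t_e = 0.707 × 14 = 9.898 mm.
r_n/Ω = (0.6 × 480 × 9.898) / 2.0 = 1425 N/mm = 1.425 kN/mm.
L_req = P / (r_n/Ω) = 223 / 1.425 = 156.5 mm total.
Round up → use L = 160 mm.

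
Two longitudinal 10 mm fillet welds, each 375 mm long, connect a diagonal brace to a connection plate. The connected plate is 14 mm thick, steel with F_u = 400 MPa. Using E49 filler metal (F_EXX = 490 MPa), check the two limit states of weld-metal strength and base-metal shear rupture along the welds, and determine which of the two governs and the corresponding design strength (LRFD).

t_e = 0.707 × 10 = 7.07 mm; L = 750 mm.
Weld metal: φR_n = 0.75 × 0.6 × 490 × 7.07 × 750 × 10⁻³ = 1169 kN.
Base metal (shear rupture): φR_n = 0.75 × 0.6 × 400 × 14 × 750 × 10⁻³ = 1890 kN.
Governing: weld metal.

φR_n ≈ 1170 kN (weld metal governs)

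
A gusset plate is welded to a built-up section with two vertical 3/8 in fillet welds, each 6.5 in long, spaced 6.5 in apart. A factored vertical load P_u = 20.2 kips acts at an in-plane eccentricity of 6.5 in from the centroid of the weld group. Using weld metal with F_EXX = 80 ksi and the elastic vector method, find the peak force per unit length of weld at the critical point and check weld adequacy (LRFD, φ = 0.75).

f_max ≈ 4.53 kip/in; adequate

Total weld length L_w = 13 in. Treat welds as unit-width lines.
Polar moment about centroid: J = 2[d³/12 + d(b/2)²] = 2[6.5³/12 + 6.5×3.25²] = 183.1 in³.
Direct shear f_v = P/L_w = 20.2 / 13 = 1.554 kip/in (vertical).
Torsion M = P·e = 20.2 × 6.5 = 131.3 kip·in.
Critical point at (x, y) = (3.25, 3.25) from centroid. f_tx = M·y/J = 2.331 kip/in; f_ty = M·x/J = 2.331 kip/in.
Resultant f_max = √[f_tx² + (f_v + f_ty)²] = √[2.331² + (1.554 + 2.331)²] = 4.53 kip/in.
Capacity per unit length: φr_n = 0.75 × 0.6 × 80 × (0.707 × 0.375) = 9.544 kip/in.
4.53 ≤ 9.544 → adequate.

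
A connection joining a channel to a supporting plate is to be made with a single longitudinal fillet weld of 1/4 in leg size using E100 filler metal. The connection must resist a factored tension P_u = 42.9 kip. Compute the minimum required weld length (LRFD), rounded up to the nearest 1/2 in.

E100XX → F_EXX = 100 ksi.
Throat t_e = 0.707 × 0.25 = 0.1767 in.
φr_n = 0.75 × 0.6 × 100 × 0.1767 = 7.954 kip/in.
L_req = P_u / φr_n = 42.9 / 7.954 = 5.394 in total.
Round up → use L = 5.5 in.

L = 5.5 in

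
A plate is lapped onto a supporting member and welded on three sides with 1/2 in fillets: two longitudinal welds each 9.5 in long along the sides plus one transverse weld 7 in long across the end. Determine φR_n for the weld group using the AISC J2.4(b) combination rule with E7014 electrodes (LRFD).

φR_n ≈ 297 kip

E70XX → F_EXX = 70 ksi.
t_e = 0.707 × 0.5 = 0.3535 in.
R_nwl = 0.6 × 70 × 0.3535 × 19 = 282.1 kip (longitudinal, 2 welds).
R_nwt = 0.6 × 70 × 0.3535 × 7 = 103.9 kip (transverse, base value).
(i) R_nwl + R_nwt = 386 kip; (ii) 0.85 R_nwl + 1.5 R_nwt = 395.7 kip.
R_n = max = 395.7 kip [governs: (ii)]; φR_n = 296.8 kip.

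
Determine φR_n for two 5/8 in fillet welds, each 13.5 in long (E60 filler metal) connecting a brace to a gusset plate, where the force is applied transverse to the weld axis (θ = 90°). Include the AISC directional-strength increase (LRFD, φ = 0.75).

E60XX → F_EXX = 60 ksi.
t_e = 0.707 × 0.625 = 0.4419 in; A_we = 0.4419 × 27 = 11.93 in².
Directional factor: 1.0 + 0.5 sin^1.5(90°) = 1.5.
F_nw = 0.6 × 60 × 1.5 = 54 ksi.
φR_n = 0.75 × 54 × 11.93 = 483.2 kips.

φR_n ≈ 483 kips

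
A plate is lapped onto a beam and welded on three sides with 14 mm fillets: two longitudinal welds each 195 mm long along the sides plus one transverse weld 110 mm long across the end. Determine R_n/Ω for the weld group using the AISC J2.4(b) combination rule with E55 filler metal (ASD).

R_n/Ω ≈ 817 kN

E55XX → F_EXX = 550 MPa.
t_e = 0.707 × 14 = 9.898 mm.
R_nwl = 0.6 × 550 × 9.898 × 390 × 10⁻³ = 1274 kN (longitudinal, 2 welds).
R_nwt = 0.6 × 550 × 9.898 × 110 × 10⁻³ = 359.3 kN (transverse, base value).
(i) R_nwl + R_nwt = 1633 kN; (ii) 0.85 R_nwl + 1.5 R_nwt = 1622 kN.
R_n = max = 1633 kN [governs: (i)]; R_n/Ω = 816.6 kN.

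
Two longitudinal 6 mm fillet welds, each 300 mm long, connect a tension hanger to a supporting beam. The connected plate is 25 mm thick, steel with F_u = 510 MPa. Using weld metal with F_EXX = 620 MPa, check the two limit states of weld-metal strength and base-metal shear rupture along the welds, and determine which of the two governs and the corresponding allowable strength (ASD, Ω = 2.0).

R_n/Ω ≈ 473 kN (weld metal governs)

t_e = 0.707 × 6 = 4.242 mm; L = 600 mm.
Weld metal: R_n/Ω = (1/2.0) × 0.6 × 620 × 4.242 × 600 × 10⁻³ = 473.4 kN.
Base metal (shear rupture): R_n/Ω = (1/2.0) × 0.6 × 510 × 25 × 600 × 10⁻³ = 2295 kN.
Governing: weld metal.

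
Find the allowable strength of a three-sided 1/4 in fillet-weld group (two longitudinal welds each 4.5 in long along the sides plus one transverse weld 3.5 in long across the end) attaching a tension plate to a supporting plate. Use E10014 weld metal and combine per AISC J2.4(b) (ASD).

E100XX → F_EXX = 100 ksi.
t_e = 0.707 × 0.25 = 0.1767 in.
R_nwl = 0.6 × 100 × 0.1767 × 9 = 95.44 kips (longitudinal, 2 welds).
R_nwt = 0.6 × 100 × 0.1767 × 3.5 = 37.12 kips (transverse, base value).
(i) R_nwl + R_nwt = 132.6 kips; (ii) 0.85 R_nwl + 1.5 R_nwt = 136.8 kips.
R_n = max = 136.8 kips [governs: (ii)]; R_n/Ω = 68.4 kips.

R_n/Ω ≈ 68.4 kips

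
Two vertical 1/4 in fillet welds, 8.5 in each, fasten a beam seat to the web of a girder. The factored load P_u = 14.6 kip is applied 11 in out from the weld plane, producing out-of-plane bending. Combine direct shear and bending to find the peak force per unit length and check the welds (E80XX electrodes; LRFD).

f_max ≈ 6.72 kip/in; NOT adequate

E80XX → F_EXX = 80 ksi.
L_w = 2 × 8.5 = 17 in; section modulus (unit throat) S = 2 × L²/6 = 24.08 in².
Direct shear f_v = P/L_w = 14.6/17 = 0.8588 kip/in.
Moment M = P × e = 14.6 × 11 = 160.6 kip·in; bending f_b = M/S = 6.669 kip/in.
f_max = √(f_v² + f_b²) = √(0.8588² + 6.669²) = 6.724 kip/in.
φr_n = 0.75 × 0.6 × 80 × (0.707 × 0.25) = 6.363 kip/in → NOT adequate.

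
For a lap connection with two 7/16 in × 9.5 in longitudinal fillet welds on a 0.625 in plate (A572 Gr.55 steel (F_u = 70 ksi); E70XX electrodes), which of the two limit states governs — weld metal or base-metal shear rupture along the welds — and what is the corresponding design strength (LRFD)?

E70XX → F_EXX = 70 ksi.
t_e = 0.707 × 0.4375 = 0.3093 in; L = 19 in.
Weld metal: φR_n = 0.75 × 0.6 × 70 × 0.3093 × 19 = 185.1 kip.
Base metal (shear rupture): φR_n = 0.75 × 0.6 × 70 × 0.625 × 19 = 374.1 kip.
Governing: weld metal.

φR_n ≈ 185 kip (weld metal governs)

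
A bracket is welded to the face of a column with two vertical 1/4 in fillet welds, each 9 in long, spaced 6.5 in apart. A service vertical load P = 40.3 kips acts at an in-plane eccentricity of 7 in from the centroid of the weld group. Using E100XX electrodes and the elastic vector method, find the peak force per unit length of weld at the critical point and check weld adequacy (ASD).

f_max ≈ 6.59 kip/in; NOT adequate

E100XX → F_EXX = 100 ksi.
Total weld length L_w = 18 in. Treat welds as unit-width lines.
Polar moment about centroid: J = 2[d³/12 + d(b/2)²] = 2[9³/12 + 9×3.25²] = 311.6 in³.
Direct shear f_v = P/L_w = 40.3 / 18 = 2.239 kip/in (vertical).
Torsion M = P·e = 40.3 × 7 = 282.1 kip·in.
Critical point at (x, y) = (3.25, 4.5) from centroid. f_tx = M·y/J = 4.074 kip/in; f_ty = M·x/J = 2.942 kip/in.
Resultant f_max = √[f_tx² + (f_v + f_ty)²] = √[4.074² + (2.239 + 2.942)²] = 6.591 kip/in.
Capacity per unit length: r_n/Ω = (1/2.0) × 0.6 × 100 × (0.707 × 0.25) = 5.302 kip/in.
6.591 > 5.302 → NOT adequate.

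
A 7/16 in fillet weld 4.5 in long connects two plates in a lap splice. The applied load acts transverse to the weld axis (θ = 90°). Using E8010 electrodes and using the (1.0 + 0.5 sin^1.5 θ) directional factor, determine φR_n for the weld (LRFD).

E80XX → F_EXX = 80 ksi.
t_e = 0.707 × 0.4375 = 0.3093 in; A_we = 0.3093 × 4.5 = 1.392 in².
Directional factor: 1.0 + 0.5 sin^1.5(90°) = 1.5.
F_nw = 0.6 × 80 × 1.5 = 72 ksi.
φR_n = 0.75 × 72 × 1.392 = 75.16 kip.

φR_n ≈ 75.2 kip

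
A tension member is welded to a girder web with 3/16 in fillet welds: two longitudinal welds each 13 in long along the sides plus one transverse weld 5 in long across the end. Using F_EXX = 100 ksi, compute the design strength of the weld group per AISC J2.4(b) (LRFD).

φR_n ≈ 185 kips

t_e = 0.707 × 0.1875 = 0.1326 in.
R_nwl = 0.6 × 100 × 0.1326 × 26 = 206.8 kips (longitudinal, 2 welds).
R_nwt = 0.6 × 100 × 0.1326 × 5 = 39.77 kips (transverse, base value).
(i) R_nwl + R_nwt = 246.6 kips; (ii) 0.85 R_nwl + 1.5 R_nwt = 235.4 kips.
R_n = max = 246.6 kips [governs: (i)]; φR_n = 184.9 kips.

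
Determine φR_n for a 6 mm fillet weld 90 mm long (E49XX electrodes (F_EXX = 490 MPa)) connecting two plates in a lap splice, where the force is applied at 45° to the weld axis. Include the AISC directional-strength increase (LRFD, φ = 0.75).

t_e = 0.707 × 6 = 4.242 mm; A_we = 4.242 × 90 = 381.8 mm².
Directional factor: 1.0 + 0.5 sin^1.5(45°) = 1.297.
F_nw = 0.6 × 490 × 1.297 = 381.4 MPa.
φR_n = 0.75 × 381.4 × 381.8 × 10⁻³ = 109.2 kN.

φR_n ≈ 109 kN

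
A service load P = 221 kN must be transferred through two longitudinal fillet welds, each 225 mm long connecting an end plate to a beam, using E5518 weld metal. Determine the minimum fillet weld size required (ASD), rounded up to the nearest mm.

w = 5 mm

E55XX → F_EXX = 550 MPa.
Total weld length L = 450 mm.
Required throat t_e = P × Ω / (0.6 F_EXX × L) = 221 × 2.0 / (0.6 × 550 × 450 × 10⁻³) = 2.976 mm.
Required leg w = t_e / 0.707 = 4.21 mm → use 5 mm.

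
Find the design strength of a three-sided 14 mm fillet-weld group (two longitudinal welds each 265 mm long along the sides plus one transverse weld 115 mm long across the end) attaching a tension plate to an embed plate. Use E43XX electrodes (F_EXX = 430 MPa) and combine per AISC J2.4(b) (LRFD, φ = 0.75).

φR_n ≈ 1240 kN

t_e = 0.707 × 14 = 9.898 mm.
R_nwl = 0.6 × 430 × 9.898 × 530 × 10⁻³ = 1353 kN (longitudinal, 2 welds).
R_nwt = 0.6 × 430 × 9.898 × 115 × 10⁻³ = 293.7 kN (transverse, base value).
(i) R_nwl + R_nwt = 1647 kN; (ii) 0.85 R_nwl + 1.5 R_nwt = 1591 kN.
R_n = max = 1647 kN [governs: (i)]; φR_n = 1235 kN.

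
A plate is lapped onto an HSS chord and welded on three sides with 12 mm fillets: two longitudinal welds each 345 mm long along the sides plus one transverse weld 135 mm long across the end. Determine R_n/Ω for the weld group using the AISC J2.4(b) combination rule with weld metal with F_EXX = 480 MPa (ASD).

t_e = 0.707 × 12 = 8.484 mm.
R_nwl = 0.6 × 480 × 8.484 × 690 × 10⁻³ = 1686 kN (longitudinal, 2 welds).
R_nwt = 0.6 × 480 × 8.484 × 135 × 10⁻³ = 329.9 kN (transverse, base value).
(i) R_nwl + R_nwt = 2016 kN; (ii) 0.85 R_nwl + 1.5 R_nwt = 1928 kN.
R_n = max = 2016 kN [governs: (i)]; R_n/Ω = 1008 kN.

R_n/Ω ≈ 1010 kN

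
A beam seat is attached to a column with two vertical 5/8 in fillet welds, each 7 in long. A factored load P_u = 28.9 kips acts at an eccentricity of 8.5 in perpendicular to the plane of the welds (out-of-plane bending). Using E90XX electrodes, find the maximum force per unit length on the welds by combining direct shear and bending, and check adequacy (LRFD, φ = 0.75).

f_max ≈ 15.2 kip/in; adequate

E90XX → F_EXX = 90 ksi.
L_w = 2 × 7 = 14 in; section modulus (unit throat) S = 2 × L²/6 = 16.33 in².
Direct shear f_v = P/L_w = 28.9/14 = 2.064 kip/in.
Moment M = P × e = 28.9 × 8.5 = 245.65 kip·in; bending f_b = M/S = 15.04 kip/in.
f_max = √(f_v² + f_b²) = √(2.064² + 15.04²) = 15.18 kip/in.
φr_n = 0.75 × 0.6 × 90 × (0.707 × 0.625) = 17.9 kip/in → adequate.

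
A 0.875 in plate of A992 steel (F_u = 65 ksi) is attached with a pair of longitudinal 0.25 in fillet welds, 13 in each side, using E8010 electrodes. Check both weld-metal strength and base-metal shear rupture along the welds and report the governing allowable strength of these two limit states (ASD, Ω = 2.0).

R_n/Ω ≈ 110 kips (weld metal governs)

E80XX → F_EXX = 80 ksi.
t_e = 0.707 × 0.25 = 0.1767 in; L = 26 in.
Weld metal: R_n/Ω = (1/2.0) × 0.6 × 80 × 0.1767 × 26 = 110.3 kips.
Base metal (shear rupture): R_n/Ω = (1/2.0) × 0.6 × 65 × 0.875 × 26 = 443.6 kips.
Governing: weld metal.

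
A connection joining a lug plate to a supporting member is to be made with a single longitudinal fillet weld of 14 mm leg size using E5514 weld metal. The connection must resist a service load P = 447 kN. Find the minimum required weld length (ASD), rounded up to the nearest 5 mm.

L = 275 mm

E55XX → F_EXX = 550 MPa.
Throat t_e = 0.707 × 14 = 9.898 mm.
r_n/Ω = (0.6 × 550 × 9.898) / 2.0 = 1633 N/mm = 1.633 kN/mm.
L_req = P / (r_n/Ω) = 447 / 1.633 = 273.7 mm total.
Round up → use L = 275 mm.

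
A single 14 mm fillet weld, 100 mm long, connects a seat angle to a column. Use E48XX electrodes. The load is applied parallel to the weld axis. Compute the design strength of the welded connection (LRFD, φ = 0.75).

E48XX → F_EXX = 480 MPa.
Effective throat t_e = 0.707 × 14 = 9.898 mm.
Total length L = 100 mm; A_we = 9.898 × 100 = 989.8 mm².
F_nw = 0.6 F_EXX = 0.6 × 480 = 288 MPa.
φR_n = 0.75 × 288 × 989.8 × 10⁻³ = 213.8 kN.

φR_n ≈ 214 kN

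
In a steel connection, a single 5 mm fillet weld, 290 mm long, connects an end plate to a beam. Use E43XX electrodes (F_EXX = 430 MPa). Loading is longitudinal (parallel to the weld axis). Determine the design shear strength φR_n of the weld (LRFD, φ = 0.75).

φR_n ≈ 198 kN

Effective throat t_e = 0.707 × 5 = 3.535 mm.
Total length L = 290 mm; A_we = 3.535 × 290 = 1025 mm².
F_nw = 0.6 F_EXX = 0.6 × 430 = 258 MPa.
φR_n = 0.75 × 258 × 1025 × 10⁻³ = 198.4 kN.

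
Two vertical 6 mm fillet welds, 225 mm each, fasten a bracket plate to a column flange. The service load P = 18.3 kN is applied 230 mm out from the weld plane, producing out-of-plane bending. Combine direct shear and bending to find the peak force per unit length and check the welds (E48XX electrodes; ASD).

f_max ≈ 253 N/mm; adequate

E48XX → F_EXX = 480 MPa.
L_w = 2 × 225 = 450 mm; section modulus (unit throat) S = 2 × L²/6 = 16880 mm².
Direct shear f_v = P/L_w = 18.3×10³/450 = 40.67 N/mm.
Moment M = P × e = 18.3×10³ × 230 = 4209000 N·mm; bending f_b = M/S = 249.4 N/mm.
f_max = √(f_v² + f_b²) = √(40.67² + 249.4²) = 252.7 N/mm.
r_n/Ω = (1/2.0) × 0.6 × 480 × (0.707 × 6) = 610.8 N/mm → adequate.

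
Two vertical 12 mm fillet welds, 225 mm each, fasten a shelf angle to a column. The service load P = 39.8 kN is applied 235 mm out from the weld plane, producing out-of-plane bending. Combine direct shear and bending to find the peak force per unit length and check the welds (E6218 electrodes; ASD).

E62XX → F_EXX = 620 MPa.
L_w = 2 × 225 = 450 mm; section modulus (unit throat) S = 2 × L²/6 = 16880 mm².
Direct shear f_v = P/L_w = 39.8×10³/450 = 88.44 N/mm.
Moment M = P × e = 39.8×10³ × 235 = 9353000 N·mm; bending f_b = M/S = 554.3 N/mm.
f_max = √(f_v² + f_b²) = √(88.44² + 554.3²) = 561.3 N/mm.
r_n/Ω = (1/2.0) × 0.6 × 620 × (0.707 × 12) = 1578 N/mm → adequate.

f_max ≈ 561 N/mm; adequate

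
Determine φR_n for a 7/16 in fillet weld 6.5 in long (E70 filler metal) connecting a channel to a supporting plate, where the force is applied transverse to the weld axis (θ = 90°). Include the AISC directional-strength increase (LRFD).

φR_n ≈ 95 kip

E70XX → F_EXX = 70 ksi.
t_e = 0.707 × 0.4375 = 0.3093 in; A_we = 0.3093 × 6.5 = 2.011 in².
Directional factor: 1.0 + 0.5 sin^1.5(90°) = 1.5.
F_nw = 0.6 × 70 × 1.5 = 63 ksi.
φR_n = 0.75 × 63 × 2.011 = 95 kip.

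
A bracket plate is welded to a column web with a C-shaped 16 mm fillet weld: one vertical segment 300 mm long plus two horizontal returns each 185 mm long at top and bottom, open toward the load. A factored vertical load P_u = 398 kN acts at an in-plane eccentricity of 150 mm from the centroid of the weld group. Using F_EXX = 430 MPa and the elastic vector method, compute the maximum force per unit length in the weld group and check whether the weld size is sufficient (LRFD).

Total weld length L_w = 670 mm. Treat welds as unit-width lines.
Centroid: x̄ = 2×185×92.5 / 670 = 51.08 mm from the vertical weld.
Polar moment about centroid: J = I_x + I_y = [300³/12 + 2×185×150²] + [300×51.08² + 2(185³/12 + 185×41.42²)] = 13050000 mm³.
Direct shear f_v = P/L_w = 398×10³ / 670 = 594 N/mm (vertical).
Torsion M = P·e = 398×10³ × 150 = 59700000 N·mm.
Critical point at (x, y) = (133.9, 150) from centroid. f_tx = M·y/J = 686.3 N/mm; f_ty = M·x/J = 612.7 N/mm.
Resultant f_max = √[f_tx² + (f_v + f_ty)²] = √[686.3² + (594 + 612.7)²] = 1388 N/mm.
Capacity per unit length: φr_n = 0.75 × 0.6 × 430 × (0.707 × 16) = 2189 N/mm.
1388 ≤ 2189 → adequate.

f_max ≈ 1390 N/mm; adequate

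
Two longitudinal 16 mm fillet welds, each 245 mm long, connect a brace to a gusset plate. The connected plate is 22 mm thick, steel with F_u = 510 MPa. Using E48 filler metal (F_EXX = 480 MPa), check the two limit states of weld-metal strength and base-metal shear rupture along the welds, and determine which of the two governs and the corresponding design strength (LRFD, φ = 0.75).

t_e = 0.707 × 16 = 11.31 mm; L = 490 mm.
Weld metal: φR_n = 0.75 × 0.6 × 480 × 11.31 × 490 × 10⁻³ = 1197 kN.
Base metal (shear rupture): φR_n = 0.75 × 0.6 × 510 × 22 × 490 × 10⁻³ = 2474 kN.
Governing: weld metal.

φR_n ≈ 1200 kN (weld metal governs)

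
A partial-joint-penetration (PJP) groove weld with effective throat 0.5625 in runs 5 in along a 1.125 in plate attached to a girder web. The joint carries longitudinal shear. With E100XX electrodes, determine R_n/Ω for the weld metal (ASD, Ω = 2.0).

R_n/Ω ≈ 84.4 kips

E100XX → F_EXX = 100 ksi.
Effective throat (given) t_e = 0.5625 in.
A_we = 0.5625 × 5 = 2.812 in².
F_nw = 0.6 F_EXX = 60 ksi.
R_n/Ω = (60 × 2.812) / 2.0 = 84.38 kips.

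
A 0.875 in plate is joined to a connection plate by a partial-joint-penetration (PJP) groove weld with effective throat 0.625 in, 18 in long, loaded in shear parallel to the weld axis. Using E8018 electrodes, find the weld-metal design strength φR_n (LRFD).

E80XX → F_EXX = 80 ksi.
Effective throat (given) t_e = 0.625 in.
A_we = 0.625 × 18 = 11.25 in².
F_nw = 0.6 F_EXX = 48 ksi.
φR_n = 0.75 × 48 × 11.25 = 405 kip.

φR_n ≈ 405 kip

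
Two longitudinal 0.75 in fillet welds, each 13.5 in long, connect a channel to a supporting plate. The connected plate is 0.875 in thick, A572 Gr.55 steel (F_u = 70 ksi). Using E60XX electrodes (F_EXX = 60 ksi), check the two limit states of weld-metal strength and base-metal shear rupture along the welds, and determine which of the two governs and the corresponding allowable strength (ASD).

t_e = 0.707 × 0.75 = 0.5302 in; L = 27 in.
Weld metal: R_n/Ω = (1/2.0) × 0.6 × 60 × 0.5302 × 27 = 257.7 kip.
Base metal (shear rupture): R_n/Ω = (1/2.0) × 0.6 × 70 × 0.875 × 27 = 496.1 kip.
Governing: weld metal.

R_n/Ω ≈ 258 kip (weld metal governs)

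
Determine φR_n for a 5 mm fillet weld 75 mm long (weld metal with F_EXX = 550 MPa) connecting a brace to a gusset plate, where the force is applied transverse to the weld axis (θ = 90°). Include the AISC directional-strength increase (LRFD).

φR_n ≈ 98.4 kN

t_e = 0.707 × 5 = 3.535 mm; A_we = 3.535 × 75 = 265.1 mm².
Directional factor: 1.0 + 0.5 sin^1.5(90°) = 1.5.
F_nw = 0.6 × 550 × 1.5 = 495 MPa.
φR_n = 0.75 × 495 × 265.1 × 10⁻³ = 98.43 kN.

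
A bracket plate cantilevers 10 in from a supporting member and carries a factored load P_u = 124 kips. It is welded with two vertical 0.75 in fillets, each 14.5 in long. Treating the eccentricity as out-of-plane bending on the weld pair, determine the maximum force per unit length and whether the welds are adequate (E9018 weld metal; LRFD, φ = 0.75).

f_max ≈ 18.2 kip/in; adequate

E90XX → F_EXX = 90 ksi.
L_w = 2 × 14.5 = 29 in; section modulus (unit throat) S = 2 × L²/6 = 70.08 in².
Direct shear f_v = P/L_w = 124/29 = 4.276 kip/in.
Moment M = P × e = 124 × 10 = 1240 kip·in; bending f_b = M/S = 17.69 kip/in.
f_max = √(f_v² + f_b²) = √(4.276² + 17.69²) = 18.2 kip/in.
φr_n = 0.75 × 0.6 × 90 × (0.707 × 0.75) = 21.48 kip/in → adequate.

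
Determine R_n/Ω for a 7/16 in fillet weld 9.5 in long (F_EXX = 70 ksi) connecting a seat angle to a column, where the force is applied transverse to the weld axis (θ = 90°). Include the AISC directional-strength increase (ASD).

t_e = 0.707 × 0.4375 = 0.3093 in; A_we = 0.3093 × 9.5 = 2.938 in².
Directional factor: 1.0 + 0.5 sin^1.5(90°) = 1.5.
F_nw = 0.6 × 70 × 1.5 = 63 ksi.
R_n/Ω = (63 × 2.938) / 2.0 = 92.56 kips.

R_n/Ω ≈ 92.6 kips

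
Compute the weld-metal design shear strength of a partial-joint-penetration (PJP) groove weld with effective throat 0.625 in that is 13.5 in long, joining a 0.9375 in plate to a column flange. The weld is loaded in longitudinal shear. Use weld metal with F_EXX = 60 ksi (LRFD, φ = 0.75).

Effective throat (given) t_e = 0.625 in.
A_we = 0.625 × 13.5 = 8.438 in².
F_nw = 0.6 F_EXX = 36 ksi.
φR_n = 0.75 × 36 × 8.438 = 227.8 kip.

φR_n ≈ 228 kip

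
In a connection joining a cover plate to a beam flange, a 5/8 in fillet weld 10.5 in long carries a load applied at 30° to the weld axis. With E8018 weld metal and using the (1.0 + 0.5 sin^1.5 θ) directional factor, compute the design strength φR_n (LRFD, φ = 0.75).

E80XX → F_EXX = 80 ksi.
t_e = 0.707 × 0.625 = 0.4419 in; A_we = 0.4419 × 10.5 = 4.64 in².
Directional factor: 1.0 + 0.5 sin^1.5(30°) = 1.177.
F_nw = 0.6 × 80 × 1.177 = 56.49 ksi.
φR_n = 0.75 × 56.49 × 4.64 = 196.6 kip.

φR_n ≈ 197 kip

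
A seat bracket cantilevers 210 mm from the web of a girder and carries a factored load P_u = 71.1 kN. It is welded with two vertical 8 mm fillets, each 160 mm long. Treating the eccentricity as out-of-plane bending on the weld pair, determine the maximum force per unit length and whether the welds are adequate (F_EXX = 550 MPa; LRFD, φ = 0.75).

f_max ≈ 1760 N/mm; NOT adequate

L_w = 2 × 160 = 320 mm; section modulus (unit throat) S = 2 × L²/6 = 8533 mm².
Direct shear f_v = P/L_w = 71.1×10³/320 = 222.2 N/mm.
Moment M = P × e = 71.1×10³ × 210 = 14931000 N·mm; bending f_b = M/S = 1750 N/mm.
f_max = √(f_v² + f_b²) = √(222.2² + 1750²) = 1764 N/mm.
φr_n = 0.75 × 0.6 × 550 × (0.707 × 8) = 1400 N/mm → NOT adequate.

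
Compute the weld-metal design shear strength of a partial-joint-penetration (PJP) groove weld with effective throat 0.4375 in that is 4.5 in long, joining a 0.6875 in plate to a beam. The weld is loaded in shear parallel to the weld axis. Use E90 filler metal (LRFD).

E90XX → F_EXX = 90 ksi.
Effective throat (given) t_e = 0.4375 in.
A_we = 0.4375 × 4.5 = 1.969 in².
F_nw = 0.6 F_EXX = 54 ksi.
φR_n = 0.75 × 54 × 1.969 = 79.73 kips.

φR_n ≈ 79.7 kips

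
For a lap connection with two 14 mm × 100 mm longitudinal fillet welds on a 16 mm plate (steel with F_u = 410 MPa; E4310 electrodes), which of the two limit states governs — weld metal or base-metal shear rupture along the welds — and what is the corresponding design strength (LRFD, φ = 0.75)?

E43XX → F_EXX = 430 MPa.
t_e = 0.707 × 14 = 9.898 mm; L = 200 mm.
Weld metal: φR_n = 0.75 × 0.6 × 430 × 9.898 × 200 × 10⁻³ = 383.1 kN.
Base metal (shear rupture): φR_n = 0.75 × 0.6 × 410 × 16 × 200 × 10⁻³ = 590.4 kN.
Governing: weld metal.

φR_n ≈ 383 kN (weld metal governs)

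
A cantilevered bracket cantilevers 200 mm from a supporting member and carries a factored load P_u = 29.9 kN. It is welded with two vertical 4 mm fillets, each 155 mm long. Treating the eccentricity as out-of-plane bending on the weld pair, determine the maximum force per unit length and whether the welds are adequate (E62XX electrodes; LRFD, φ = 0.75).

f_max ≈ 753 N/mm; adequate

E62XX → F_EXX = 620 MPa.
L_w = 2 × 155 = 310 mm; section modulus (unit throat) S = 2 × L²/6 = 8008 mm².
Direct shear f_v = P/L_w = 29.9×10³/310 = 96.45 N/mm.
Moment M = P × e = 29.9×10³ × 200 = 5980000 N·mm; bending f_b = M/S = 746.7 N/mm.
f_max = √(f_v² + f_b²) = √(96.45² + 746.7²) = 752.9 N/mm.
φr_n = 0.75 × 0.6 × 620 × (0.707 × 4) = 789 N/mm → adequate.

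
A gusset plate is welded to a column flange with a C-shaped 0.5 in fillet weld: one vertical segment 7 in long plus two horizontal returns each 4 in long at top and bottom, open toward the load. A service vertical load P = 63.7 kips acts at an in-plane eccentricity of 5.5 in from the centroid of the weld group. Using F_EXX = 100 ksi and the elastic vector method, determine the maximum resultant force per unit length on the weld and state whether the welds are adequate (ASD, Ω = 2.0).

f_max ≈ 13.6 kip/in; NOT adequate

Total weld length L_w = 15 in. Treat welds as unit-width lines.
Centroid: x̄ = 2×4×2 / 15 = 1.067 in from the vertical weld.
Polar moment about centroid: J = I_x + I_y = [7³/12 + 2×4×3.5²] + [7×1.067² + 2(4³/12 + 4×0.9333²)] = 152.2 in³.
Direct shear f_v = P/L_w = 63.7 / 15 = 4.247 kip/in (vertical).
Torsion M = P·e = 63.7 × 5.5 = 350.35 kip·in.
Critical point at (x, y) = (2.933, 3.5) from centroid. f_tx = M·y/J = 8.058 kip/in; f_ty = M·x/J = 6.753 kip/in.
Resultant f_max = √[f_tx² + (f_v + f_ty)²] = √[8.058² + (4.247 + 6.753)²] = 13.64 kip/in.
Capacity per unit length: r_n/Ω = (1/2.0) × 0.6 × 100 × (0.707 × 0.5) = 10.6 kip/in.
13.64 > 10.6 → NOT adequate.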